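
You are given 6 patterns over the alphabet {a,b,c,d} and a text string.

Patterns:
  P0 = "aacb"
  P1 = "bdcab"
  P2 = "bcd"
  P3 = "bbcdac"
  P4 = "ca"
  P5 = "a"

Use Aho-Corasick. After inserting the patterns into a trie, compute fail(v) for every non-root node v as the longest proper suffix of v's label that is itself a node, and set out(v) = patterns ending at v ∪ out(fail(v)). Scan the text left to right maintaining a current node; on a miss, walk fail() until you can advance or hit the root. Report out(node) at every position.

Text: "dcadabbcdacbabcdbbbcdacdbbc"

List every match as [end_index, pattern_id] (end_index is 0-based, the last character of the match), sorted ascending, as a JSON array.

Build automaton:
Trie nodes:
  0='ε' goto a→1 b→5 c→17
  1='a' goto a→2  ←P5
  2='aa' goto c→3
  3='aac' goto b→4
  4='aacb' goto ·  ←P0
  5='b' goto b→12 c→10 d→6
  6='bd' goto c→7
  7='bdc' goto a→8
  8='bdca' goto b→9
  9='bdcab' goto ·  ←P1
  10='bc' goto d→11
  11='bcd' goto ·  ←P2
  12='bb' goto c→13
  13='bbc' goto d→14
  14='bbcd' goto a→15
  15='bbcda' goto c→16
  16='bbcdac' goto ·  ←P3
  17='c' goto a→18
  18='ca' goto ·  ←P4

BFS fail/out derivation:
  n1('a'): parent n0 fail=0; on 'a' 0 → fail=0;  out {5}∪∅={5}
  n5('b'): parent n0 fail=0; on 'b' 0 → fail=0;  out ∅∪∅=∅
  n17('c'): parent n0 fail=0; on 'c' 0 → fail=0;  out ∅∪∅=∅
  n2('aa'): parent n1 fail=0; on 'a' 0 → fail=1;  out ∅∪{5}={5}
  n6('bd'): parent n5 fail=0; on 'd' 0 → fail=0;  out ∅∪∅=∅
  n10('bc'): parent n5 fail=0; on 'c' 0 → fail=17;  out ∅∪∅=∅
  n12('bb'): parent n5 fail=0; on 'b' 0 → fail=5;  out ∅∪∅=∅
  n18('ca'): parent n17 fail=0; on 'a' 0 → fail=1;  out {4}∪{5}={4,5}
  n3('aac'): parent n2 fail=1; on 'c' 1→0 → fail=17;  out ∅∪∅=∅
  n7('bdc'): parent n6 fail=0; on 'c' 0 → fail=17;  out ∅∪∅=∅
  n11('bcd'): parent n10 fail=17; on 'd' 17→0 → fail=0;  out {2}∪∅={2}
  n13('bbc'): parent n12 fail=5; on 'c' 5 → fail=10;  out ∅∪∅=∅
  n4('aacb'): parent n3 fail=17; on 'b' 17→0 → fail=5;  out {0}∪∅={0}
  n8('bdca'): parent n7 fail=17; on 'a' 17 → fail=18;  out ∅∪{4,5}={4,5}
  n14('bbcd'): parent n13 fail=10; on 'd' 10 → fail=11;  out ∅∪{2}={2}
  n9('bdcab'): parent n8 fail=18; on 'b' 18→1→0 → fail=5;  out {1}∪∅={1}
  n15('bbcda'): parent n14 fail=11; on 'a' 11→0 → fail=1;  out ∅∪{5}={5}
  n16('bbcdac'): parent n15 fail=1; on 'c' 1→0 → fail=17;  out {3}∪∅={3}

Scan:
i=0 'd': node 0→0
i=1 'c': node 0→17
i=2 'a': node 17→18  emit P4@[1:2],P5@[2:2]
i=3 'd': node 18→0 ·f
i=4 'a': node 0→1  emit P5@[4:4]
i=5 'b': node 1→5 ·f
i=6 'b': node 5→12
i=7 'c': node 12→13
i=8 'd': node 13→14  emit P2@[6:8]
i=9 'a': node 14→15  emit P5@[9:9]
i=10 'c': node 15→16  emit P3@[5:10]
i=11 'b': node 16→5 ·f
i=12 'a': node 5→1 ·f  emit P5@[12:12]
i=13 'b': node 1→5 ·f
i=14 'c': node 5→10
i=15 'd': node 10→11  emit P2@[13:15]
i=16 'b': node 11→5 ·f
i=17 'b': node 5→12
i=18 'b': node 12→12 ·f
i=19 'c': node 12→13
i=20 'd': node 13→14  emit P2@[18:20]
i=21 'a': node 14→15  emit P5@[21:21]
i=22 'c': node 15→16  emit P3@[17:22]
i=23 'd': node 16→0 ·f
i=24 'b': node 0→5
i=25 'b': node 5→12
i=26 'c': node 12→13

All matches (sorted): [[2,4],[2,5],[4,5],[8,2],[9,5],[10,3],[12,5],[15,2],[20,2],[21,5],[22,3]]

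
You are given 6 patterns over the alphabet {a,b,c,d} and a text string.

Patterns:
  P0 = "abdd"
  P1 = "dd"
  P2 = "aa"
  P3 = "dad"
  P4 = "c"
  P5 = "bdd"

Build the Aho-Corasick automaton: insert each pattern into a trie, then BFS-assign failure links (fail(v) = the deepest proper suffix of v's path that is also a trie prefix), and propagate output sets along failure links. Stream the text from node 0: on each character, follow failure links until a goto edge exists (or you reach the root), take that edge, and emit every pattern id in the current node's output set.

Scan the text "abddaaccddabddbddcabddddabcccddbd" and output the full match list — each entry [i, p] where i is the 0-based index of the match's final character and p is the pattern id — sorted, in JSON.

Build:
Trie (insert patterns):
  n0 'ε': a→1 b→11 c→10 d→5
  n1 'a': a→7 b→2
  n2 'ab': d→3
  n3 'abd': d→4
  n4 'abdd': ·  ←P0
  n5 'd': a→8 d→6
  n6 'dd': ·  ←P1
  n7 'aa': ·  ←P2
  n8 'da': d→9
  n9 'dad': ·  ←P3
  n10 'c': ·  ←P4
  n11 'b': d→12
  n12 'bd': d→13
  n13 'bdd': ·  ←P5

Failure links (BFS by depth):
  n1('a'): parent n0 fail=0; on 'a' 0 → fail=0;  out ∅∪∅=∅
  n5('d'): parent n0 fail=0; on 'd' 0 → fail=0;  out ∅∪∅=∅
  n10('c'): parent n0 fail=0; on 'c' 0 → fail=0;  out {4}∪∅={4}
  n11('b'): parent n0 fail=0; on 'b' 0 → fail=0;  out ∅∪∅=∅
  n2('ab'): parent n1 fail=0; on 'b' 0 → fail=11;  out ∅∪∅=∅
  n6('dd'): parent n5 fail=0; on 'd' 0 → fail=5;  out {1}∪∅={1}
  n7('aa'): parent n1 fail=0; on 'a' 0 → fail=1;  out {2}∪∅={2}
  n8('da'): parent n5 fail=0; on 'a' 0 → fail=1;  out ∅∪∅=∅
  n12('bd'): parent n11 fail=0; on 'd' 0 → fail=5;  out ∅∪∅=∅
  n3('abd'): parent n2 fail=11; on 'd' 11 → fail=12;  out ∅∪∅=∅
  n9('dad'): parent n8 fail=1; on 'd' 1→0 → fail=5;  out {3}∪∅={3}
  n13('bdd'): parent n12 fail=5; on 'd' 5 → fail=6;  out {5}∪{1}={1,5}
  n4('abdd'): parent n3 fail=12; on 'd' 12 → fail=13;  out {0}∪{1,5}={0,1,5}

Run:
i=0 'a': node 0→1
i=1 'b': node 1→2
i=2 'd': node 2→3
i=3 'd': node 3→4  → match P0@[0:3],P1@[2:3],P5@[1:3]
i=4 'a': node 4→8 (fail-walked)
i=5 'a': node 8→7 (fail-walked)  → match P2@[4:5]
i=6 'c': node 7→10 (fail-walked)  → match P4@[6:6]
i=7 'c': node 10→10 (fail-walked)  → match P4@[7:7]
i=8 'd': node 10→5 (fail-walked)
i=9 'd': node 5→6  → match P1@[8:9]
i=10 'a': node 6→8 (fail-walked)
i=11 'b': node 8→2 (fail-walked)
i=12 'd': node 2→3
i=13 'd': node 3→4  → match P0@[10:13],P1@[12:13],P5@[11:13]
i=14 'b': node 4→11 (fail-walked)
i=15 'd': node 11→12
i=16 'd': node 12→13  → match P1@[15:16],P5@[14:16]
i=17 'c': node 13→10 (fail-walked)  → match P4@[17:17]
i=18 'a': node 10→1 (fail-walked)
i=19 'b': node 1→2
i=20 'd': node 2→3
i=21 'd': node 3→4  → match P0@[18:21],P1@[20:21],P5@[19:21]
i=22 'd': node 4→6 (fail-walked)  → match P1@[21:22]
i=23 'd': node 6→6 (fail-walked)  → match P1@[22:23]
i=24 'a': node 6→8 (fail-walked)
i=25 'b': node 8→2 (fail-walked)
i=26 'c': node 2→10 (fail-walked)  → match P4@[26:26]
i=27 'c': node 10→10 (fail-walked)  → match P4@[27:27]
i=28 'c': node 10→10 (fail-walked)  → match P4@[28:28]
i=29 'd': node 10→5 (fail-walked)
i=30 'd': node 5→6  → match P1@[29:30]
i=31 'b': node 6→11 (fail-walked)
i=32 'd': node 11→12

Matches: [[3,0],[3,1],[3,5],[5,2],[6,4],[7,4],[9,1],[13,0],[13,1],[13,5],[16,1],[16,5],[17,4],[21,0],[21,1],[21,5],[22,1],[23,1],[26,4],[27,4],[28,4],[30,1]]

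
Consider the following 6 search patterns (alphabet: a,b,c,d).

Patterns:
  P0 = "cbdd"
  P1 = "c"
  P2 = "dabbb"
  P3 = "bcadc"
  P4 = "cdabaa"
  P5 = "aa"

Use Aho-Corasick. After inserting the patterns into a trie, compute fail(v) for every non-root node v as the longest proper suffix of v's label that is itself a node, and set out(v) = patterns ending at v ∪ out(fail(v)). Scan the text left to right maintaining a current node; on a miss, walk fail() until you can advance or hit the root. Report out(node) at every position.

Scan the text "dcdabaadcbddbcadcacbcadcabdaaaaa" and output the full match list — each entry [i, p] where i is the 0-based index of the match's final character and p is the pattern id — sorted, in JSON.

Construct AC machine:
Trie (insert patterns):
  0='ε' goto a→20 b→10 c→1 d→5
  1='c' goto b→2 d→15  [P1 ends]
  2='cb' goto d→3
  3='cbd' goto d→4
  4='cbdd' goto ·  [P0 ends]
  5='d' goto a→6
  6='da' goto b→7
  7='dab' goto b→8
  8='dabb' goto b→9
  9='dabbb' goto ·  [P2 ends]
  10='b' goto c→11
  11='bc' goto a→12
  12='bca' goto d→13
  13='bcad' goto c→14
  14='bcadc' goto ·  [P3 ends]
  15='cd' goto a→16
  16='cda' goto b→17
  17='cdab' goto a→18
  18='cdaba' goto a→19
  19='cdabaa' goto ·  [P4 ends]
  20='a' goto a→21
  21='aa' goto ·  [P5 ends]

BFS fail/out derivation:
  n1('c'): parent n0 fail=0; on 'c' 0 → fail=0;  out {1}∪∅={1}
  n5('d'): parent n0 fail=0; on 'd' 0 → fail=0;  out ∅∪∅=∅
  n10('b'): parent n0 fail=0; on 'b' 0 → fail=0;  out ∅∪∅=∅
  n20('a'): parent n0 fail=0; on 'a' 0 → fail=0;  out ∅∪∅=∅
  n2('cb'): parent n1 fail=0; on 'b' 0 → fail=10;  out ∅∪∅=∅
  n6('da'): parent n5 fail=0; on 'a' 0 → fail=20;  out ∅∪∅=∅
  n11('bc'): parent n10 fail=0; on 'c' 0 → fail=1;  out ∅∪{1}={1}
  n15('cd'): parent n1 fail=0; on 'd' 0 → fail=5;  out ∅∪∅=∅
  n21('aa'): parent n20 fail=0; on 'a' 0 → fail=20;  out {5}∪∅={5}
  n3('cbd'): parent n2 fail=10; on 'd' 10→0 → fail=5;  out ∅∪∅=∅
  n7('dab'): parent n6 fail=20; on 'b' 20→0 → fail=10;  out ∅∪∅=∅
  n12('bca'): parent n11 fail=1; on 'a' 1→0 → fail=20;  out ∅∪∅=∅
  n16('cda'): parent n15 fail=5; on 'a' 5 → fail=6;  out ∅∪∅=∅
  n4('cbdd'): parent n3 fail=5; on 'd' 5→0 → fail=5;  out {0}∪∅={0}
  n8('dabb'): parent n7 fail=10; on 'b' 10→0 → fail=10;  out ∅∪∅=∅
  n13('bcad'): parent n12 fail=20; on 'd' 20→0 → fail=5;  out ∅∪∅=∅
  n17('cdab'): parent n16 fail=6; on 'b' 6 → fail=7;  out ∅∪∅=∅
  n9('dabbb'): parent n8 fail=10; on 'b' 10→0 → fail=10;  out {2}∪∅={2}
  n14('bcadc'): parent n13 fail=5; on 'c' 5→0 → fail=1;  out {3}∪{1}={1,3}
  n18('cdaba'): parent n17 fail=7; on 'a' 7→10→0 → fail=20;  out ∅∪∅=∅
  n19('cdabaa'): parent n18 fail=20; on 'a' 20 → fail=21;  out {4}∪{5}={4,5}

Run:
i=0 'd': node 0→5
i=1 'c': node 5→1 ·f  → match P1@[1:1]
i=2 'd': node 1→15
i=3 'a': node 15→16
i=4 'b': node 16→17
i=5 'a': node 17→18
i=6 'a': node 18→19  → match P4@[1:6],P5@[5:6]
i=7 'd': node 19→5 ·f
i=8 'c': node 5→1 ·f  → match P1@[8:8]
i=9 'b': node 1→2
i=10 'd': node 2→3
i=11 'd': node 3→4  → match P0@[8:11]
i=12 'b': node 4→10 ·f
i=13 'c': node 10→11  → match P1@[13:13]
i=14 'a': node 11→12
i=15 'd': node 12→13
i=16 'c': node 13→14  → match P1@[16:16],P3@[12:16]
i=17 'a': node 14→20 ·f
i=18 'c': node 20→1 ·f  → match P1@[18:18]
i=19 'b': node 1→2
i=20 'c': node 2→11 ·f  → match P1@[20:20]
i=21 'a': node 11→12
i=22 'd': node 12→13
i=23 'c': node 13→14  → match P1@[23:23],P3@[19:23]
i=24 'a': node 14→20 ·f
i=25 'b': node 20→10 ·f
i=26 'd': node 10→5 ·f
i=27 'a': node 5→6
i=28 'a': node 6→21 ·f  → match P5@[27:28]
i=29 'a': node 21→21 ·f  → match P5@[28:29]
i=30 'a': node 21→21 ·f  → match P5@[29:30]
i=31 'a': node 21→21 ·f  → match P5@[30:31]

All matches (sorted): [[1,1],[6,4],[6,5],[8,1],[11,0],[13,1],[16,1],[16,3],[18,1],[20,1],[23,1],[23,3],[28,5],[29,5],[30,5],[31,5]]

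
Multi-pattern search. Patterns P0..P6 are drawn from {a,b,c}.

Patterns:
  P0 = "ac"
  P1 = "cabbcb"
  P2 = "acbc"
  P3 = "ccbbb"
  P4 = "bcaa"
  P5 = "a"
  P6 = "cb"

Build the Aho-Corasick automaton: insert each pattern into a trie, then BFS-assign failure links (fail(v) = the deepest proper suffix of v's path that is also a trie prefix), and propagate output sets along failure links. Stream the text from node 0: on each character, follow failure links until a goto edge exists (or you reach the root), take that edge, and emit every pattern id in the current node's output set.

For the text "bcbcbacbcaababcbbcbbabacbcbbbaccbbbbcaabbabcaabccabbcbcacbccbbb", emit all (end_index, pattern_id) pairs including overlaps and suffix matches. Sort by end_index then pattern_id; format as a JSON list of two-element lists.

Build automaton:
Trie nodes:
  n0 'ε': a→1 b→15 c→3
  n1 'a': c→2  ←P5
  n2 'ac': b→9  ←P0
  n3 'c': a→4 b→19 c→11
  n4 'ca': b→5
  n5 'cab': b→6
  n6 'cabb': c→7
  n7 'cabbc': b→8
  n8 'cabbcb': ·  ←P1
  n9 'acb': c→10
  n10 'acbc': ·  ←P2
  n11 'cc': b→12
  n12 'ccb': b→13
  n13 'ccbb': b→14
  n14 'ccbbb': ·  ←P3
  n15 'b': c→16
  n16 'bc': a→17
  n17 'bca': a→18
  n18 'bcaa': ·  ←P4
  n19 'cb': ·  ←P6

Failure links (BFS by depth):
  fail(1) 'a': from fail(0)=0 chase 'a': 0 ⇒ 0;  out={5}∪out(0)={5}
  fail(3) 'c': from fail(0)=0 chase 'c': 0 ⇒ 0;  out=∅∪out(0)=∅
  fail(15) 'b': from fail(0)=0 chase 'b': 0 ⇒ 0;  out=∅∪out(0)=∅
  fail(2) 'ac': from fail(1)=0 chase 'c': 0 ⇒ 3;  out={0}∪out(3)={0}
  fail(4) 'ca': from fail(3)=0 chase 'a': 0 ⇒ 1;  out=∅∪out(1)={5}
  fail(11) 'cc': from fail(3)=0 chase 'c': 0 ⇒ 3;  out=∅∪out(3)=∅
  fail(16) 'bc': from fail(15)=0 chase 'c': 0 ⇒ 3;  out=∅∪out(3)=∅
  fail(19) 'cb': from fail(3)=0 chase 'b': 0 ⇒ 15;  out={6}∪out(15)={6}
  fail(5) 'cab': from fail(4)=1 chase 'b': 1→0 ⇒ 15;  out=∅∪out(15)=∅
  fail(9) 'acb': from fail(2)=3 chase 'b': 3 ⇒ 19;  out=∅∪out(19)={6}
  fail(12) 'ccb': from fail(11)=3 chase 'b': 3 ⇒ 19;  out=∅∪out(19)={6}
  fail(17) 'bca': from fail(16)=3 chase 'a': 3 ⇒ 4;  out=∅∪out(4)={5}
  fail(6) 'cabb': from fail(5)=15 chase 'b': 15→0 ⇒ 15;  out=∅∪out(15)=∅
  fail(10) 'acbc': from fail(9)=19 chase 'c': 19→15 ⇒ 16;  out={2}∪out(16)={2}
  fail(13) 'ccbb': from fail(12)=19 chase 'b': 19→15→0 ⇒ 15;  out=∅∪out(15)=∅
  fail(18) 'bcaa': from fail(17)=4 chase 'a': 4→1→0 ⇒ 1;  out={4}∪out(1)={4,5}
  fail(7) 'cabbc': from fail(6)=15 chase 'c': 15 ⇒ 16;  out=∅∪out(16)=∅
  fail(14) 'ccbbb': from fail(13)=15 chase 'b': 15→0 ⇒ 15;  out={3}∪out(15)={3}
  fail(8) 'cabbcb': from fail(7)=16 chase 'b': 16→3 ⇒ 19;  out={1}∪out(19)={1,6}

Run:
pos 0 'b': at 15
pos 1 'c': at 16
pos 2 'b': at 19 (fail-walked)  ** P6@[1:2]
pos 3 'c': at 16 (fail-walked)
pos 4 'b': at 19 (fail-walked)  ** P6@[3:4]
pos 5 'a': at 1 (fail-walked)  ** P5@[5:5]
pos 6 'c': at 2  ** P0@[5:6]
pos 7 'b': at 9  ** P6@[6:7]
pos 8 'c': at 10  ** P2@[5:8]
pos 9 'a': at 17 (fail-walked)  ** P5@[9:9]
pos 10 'a': at 18  ** P4@[7:10],P5@[10:10]
pos 11 'b': at 15 (fail-walked)
pos 12 'a': at 1 (fail-walked)  ** P5@[12:12]
pos 13 'b': at 15 (fail-walked)
pos 14 'c': at 16
pos 15 'b': at 19 (fail-walked)  ** P6@[14:15]
pos 16 'b': at 15 (fail-walked)
pos 17 'c': at 16
pos 18 'b': at 19 (fail-walked)  ** P6@[17:18]
pos 19 'b': at 15 (fail-walked)
pos 20 'a': at 1 (fail-walked)  ** P5@[20:20]
pos 21 'b': at 15 (fail-walked)
pos 22 'a': at 1 (fail-walked)  ** P5@[22:22]
pos 23 'c': at 2  ** P0@[22:23]
pos 24 'b': at 9  ** P6@[23:24]
pos 25 'c': at 10  ** P2@[22:25]
pos 26 'b': at 19 (fail-walked)  ** P6@[25:26]
pos 27 'b': at 15 (fail-walked)
pos 28 'b': at 15 (fail-walked)
pos 29 'a': at 1 (fail-walked)  ** P5@[29:29]
pos 30 'c': at 2  ** P0@[29:30]
pos 31 'c': at 11 (fail-walked)
pos 32 'b': at 12  ** P6@[31:32]
pos 33 'b': at 13
pos 34 'b': at 14  ** P3@[30:34]
pos 35 'b': at 15 (fail-walked)
pos 36 'c': at 16
pos 37 'a': at 17  ** P5@[37:37]
pos 38 'a': at 18  ** P4@[35:38],P5@[38:38]
pos 39 'b': at 15 (fail-walked)
pos 40 'b': at 15 (fail-walked)
pos 41 'a': at 1 (fail-walked)  ** P5@[41:41]
pos 42 'b': at 15 (fail-walked)
pos 43 'c': at 16
pos 44 'a': at 17  ** P5@[44:44]
pos 45 'a': at 18  ** P4@[42:45],P5@[45:45]
pos 46 'b': at 15 (fail-walked)
pos 47 'c': at 16
pos 48 'c': at 11 (fail-walked)
pos 49 'a': at 4 (fail-walked)  ** P5@[49:49]
pos 50 'b': at 5
pos 51 'b': at 6
pos 52 'c': at 7
pos 53 'b': at 8  ** P1@[48:53],P6@[52:53]
pos 54 'c': at 16 (fail-walked)
pos 55 'a': at 17  ** P5@[55:55]
pos 56 'c': at 2 (fail-walked)  ** P0@[55:56]
pos 57 'b': at 9  ** P6@[56:57]
pos 58 'c': at 10  ** P2@[55:58]
pos 59 'c': at 11 (fail-walked)
pos 60 'b': at 12  ** P6@[59:60]
pos 61 'b': at 13
pos 62 'b': at 14  ** P3@[58:62]

All matches (sorted): [[2,6],[4,6],[5,5],[6,0],[7,6],[8,2],[9,5],[10,4],[10,5],[12,5],[15,6],[18,6],[20,5],[22,5],[23,0],[24,6],[25,2],[26,6],[29,5],[30,0],[32,6],[34,3],[37,5],[38,4],[38,5],[41,5],[44,5],[45,4],[45,5],[49,5],[53,1],[53,6],[55,5],[56,0],[57,6],[58,2],[60,6],[62,3]]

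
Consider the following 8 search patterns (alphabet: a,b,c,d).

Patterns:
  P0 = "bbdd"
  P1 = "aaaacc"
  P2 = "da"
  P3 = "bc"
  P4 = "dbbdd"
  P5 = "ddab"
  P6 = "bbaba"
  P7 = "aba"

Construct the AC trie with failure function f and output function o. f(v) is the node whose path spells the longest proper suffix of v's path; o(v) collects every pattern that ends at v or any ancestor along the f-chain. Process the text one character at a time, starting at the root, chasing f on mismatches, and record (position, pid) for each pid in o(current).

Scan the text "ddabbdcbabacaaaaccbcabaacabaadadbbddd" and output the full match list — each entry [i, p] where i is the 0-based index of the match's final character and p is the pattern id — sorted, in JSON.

Build:
Trie (insert patterns):
  n0 'ε': a→5 b→1 d→11
  n1 'b': b→2 c→13
  n2 'bb': a→21 d→3
  n3 'bbd': d→4
  n4 'bbdd': ·  ←P0
  n5 'a': a→6 b→24
  n6 'aa': a→7
  n7 'aaa': a→8
  n8 'aaaa': c→9
  n9 'aaaac': c→10
  n10 'aaaacc': ·  ←P1
  n11 'd': a→12 b→14 d→18
  n12 'da': ·  ←P2
  n13 'bc': ·  ←P3
  n14 'db': b→15
  n15 'dbb': d→16
  n16 'dbbd': d→17
  n17 'dbbdd': ·  ←P4
  n18 'dd': a→19
  n19 'dda': b→20
  n20 'ddab': ·  ←P5
  n21 'bba': b→22
  n22 'bbab': a→23
  n23 'bbaba': ·  ←P6
  n24 'ab': a→25
  n25 'aba': ·  ←P7

BFS fail/out derivation:
  n1('b'): parent n0 fail=0; on 'b' 0 → fail=0;  out ∅∪∅=∅
  n5('a'): parent n0 fail=0; on 'a' 0 → fail=0;  out ∅∪∅=∅
  n11('d'): parent n0 fail=0; on 'd' 0 → fail=0;  out ∅∪∅=∅
  n2('bb'): parent n1 fail=0; on 'b' 0 → fail=1;  out ∅∪∅=∅
  n6('aa'): parent n5 fail=0; on 'a' 0 → fail=5;  out ∅∪∅=∅
  n12('da'): parent n11 fail=0; on 'a' 0 → fail=5;  out {2}∪∅={2}
  n13('bc'): parent n1 fail=0; on 'c' 0 → fail=0;  out {3}∪∅={3}
  n14('db'): parent n11 fail=0; on 'b' 0 → fail=1;  out ∅∪∅=∅
  n18('dd'): parent n11 fail=0; on 'd' 0 → fail=11;  out ∅∪∅=∅
  n24('ab'): parent n5 fail=0; on 'b' 0 → fail=1;  out ∅∪∅=∅
  n3('bbd'): parent n2 fail=1; on 'd' 1→0 → fail=11;  out ∅∪∅=∅
  n7('aaa'): parent n6 fail=5; on 'a' 5 → fail=6;  out ∅∪∅=∅
  n15('dbb'): parent n14 fail=1; on 'b' 1 → fail=2;  out ∅∪∅=∅
  n19('dda'): parent n18 fail=11; on 'a' 11 → fail=12;  out ∅∪{2}={2}
  n21('bba'): parent n2 fail=1; on 'a' 1→0 → fail=5;  out ∅∪∅=∅
  n25('aba'): parent n24 fail=1; on 'a' 1→0 → fail=5;  out {7}∪∅={7}
  n4('bbdd'): parent n3 fail=11; on 'd' 11 → fail=18;  out {0}∪∅={0}
  n8('aaaa'): parent n7 fail=6; on 'a' 6 → fail=7;  out ∅∪∅=∅
  n16('dbbd'): parent n15 fail=2; on 'd' 2 → fail=3;  out ∅∪∅=∅
  n20('ddab'): parent n19 fail=12; on 'b' 12→5 → fail=24;  out {5}∪∅={5}
  n22('bbab'): parent n21 fail=5; on 'b' 5 → fail=24;  out ∅∪∅=∅
  n9('aaaac'): parent n8 fail=7; on 'c' 7→6→5→0 → fail=0;  out ∅∪∅=∅
  n17('dbbdd'): parent n16 fail=3; on 'd' 3 → fail=4;  out {4}∪{0}={0,4}
  n23('bbaba'): parent n22 fail=24; on 'a' 24 → fail=25;  out {6}∪{7}={6,7}
  n10('aaaacc'): parent n9 fail=0; on 'c' 0 → fail=0;  out {1}∪∅={1}

Scan:
i=0 'd': node 0→11
i=1 'd': node 11→18
i=2 'a': node 18→19  ** P2@[1:2]
i=3 'b': node 19→20  ** P5@[0:3]
i=4 'b': node 20→2 ·f
i=5 'd': node 2→3
i=6 'c': node 3→0 ·f
i=7 'b': node 0→1
i=8 'a': node 1→5 ·f
i=9 'b': node 5→24
i=10 'a': node 24→25  ** P7@[8:10]
i=11 'c': node 25→0 ·f
i=12 'a': node 0→5
i=13 'a': node 5→6
i=14 'a': node 6→7
i=15 'a': node 7→8
i=16 'c': node 8→9
i=17 'c': node 9→10  ** P1@[12:17]
i=18 'b': node 10→1 ·f
i=19 'c': node 1→13  ** P3@[18:19]
i=20 'a': node 13→5 ·f
i=21 'b': node 5→24
i=22 'a': node 24→25  ** P7@[20:22]
i=23 'a': node 25→6 ·f
i=24 'c': node 6→0 ·f
i=25 'a': node 0→5
i=26 'b': node 5→24
i=27 'a': node 24→25  ** P7@[25:27]
i=28 'a': node 25→6 ·f
i=29 'd': node 6→11 ·f
i=30 'a': node 11→12  ** P2@[29:30]
i=31 'd': node 12→11 ·f
i=32 'b': node 11→14
i=33 'b': node 14→15
i=34 'd': node 15→16
i=35 'd': node 16→17  ** P0@[32:35],P4@[31:35]
i=36 'd': node 17→18 ·f

Result: [[2,2],[3,5],[10,7],[17,1],[19,3],[22,7],[27,7],[30,2],[35,0],[35,4]]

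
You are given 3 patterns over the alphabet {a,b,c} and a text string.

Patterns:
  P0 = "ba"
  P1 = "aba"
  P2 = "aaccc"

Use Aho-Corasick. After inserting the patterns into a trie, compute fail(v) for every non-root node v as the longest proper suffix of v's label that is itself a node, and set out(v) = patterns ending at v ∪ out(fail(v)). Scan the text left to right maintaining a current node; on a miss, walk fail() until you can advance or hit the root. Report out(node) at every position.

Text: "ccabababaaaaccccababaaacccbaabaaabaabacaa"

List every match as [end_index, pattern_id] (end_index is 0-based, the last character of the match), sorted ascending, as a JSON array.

Build automaton:
Trie (insert patterns):
  n0 'ε': a→3 b→1
  n1 'b': a→2
  n2 'ba': ·  [P0 ends]
  n3 'a': a→6 b→4
  n4 'ab': a→5
  n5 'aba': ·  [P1 ends]
  n6 'aa': c→7
  n7 'aac': c→8
  n8 'aacc': c→9
  n9 'aaccc': ·  [P2 ends]

BFS fail/out derivation:
  fail(1) 'b': from fail(0)=0 chase 'b': 0 ⇒ 0;  out=∅∪out(0)=∅
  fail(3) 'a': from fail(0)=0 chase 'a': 0 ⇒ 0;  out=∅∪out(0)=∅
  fail(2) 'ba': from fail(1)=0 chase 'a': 0 ⇒ 3;  out={0}∪out(3)={0}
  fail(4) 'ab': from fail(3)=0 chase 'b': 0 ⇒ 1;  out=∅∪out(1)=∅
  fail(6) 'aa': from fail(3)=0 chase 'a': 0 ⇒ 3;  out=∅∪out(3)=∅
  fail(5) 'aba': from fail(4)=1 chase 'a': 1 ⇒ 2;  out={1}∪out(2)={0,1}
  fail(7) 'aac': from fail(6)=3 chase 'c': 3→0 ⇒ 0;  out=∅∪out(0)=∅
  fail(8) 'aacc': from fail(7)=0 chase 'c': 0 ⇒ 0;  out=∅∪out(0)=∅
  fail(9) 'aaccc': from fail(8)=0 chase 'c': 0 ⇒ 0;  out={2}∪out(0)={2}

Run:
pos 0 'c': at 0
pos 1 'c': at 0
pos 2 'a': at 3
pos 3 'b': at 4
pos 4 'a': at 5  ** P0@[3:4],P1@[2:4]
pos 5 'b': at 4 (fail-walked)
pos 6 'a': at 5  ** P0@[5:6],P1@[4:6]
pos 7 'b': at 4 (fail-walked)
pos 8 'a': at 5  ** P0@[7:8],P1@[6:8]
pos 9 'a': at 6 (fail-walked)
pos 10 'a': at 6 (fail-walked)
pos 11 'a': at 6 (fail-walked)
pos 12 'c': at 7
pos 13 'c': at 8
pos 14 'c': at 9  ** P2@[10:14]
pos 15 'c': at 0 (fail-walked)
pos 16 'a': at 3
pos 17 'b': at 4
pos 18 'a': at 5  ** P0@[17:18],P1@[16:18]
pos 19 'b': at 4 (fail-walked)
pos 20 'a': at 5  ** P0@[19:20],P1@[18:20]
pos 21 'a': at 6 (fail-walked)
pos 22 'a': at 6 (fail-walked)
pos 23 'c': at 7
pos 24 'c': at 8
pos 25 'c': at 9  ** P2@[21:25]
pos 26 'b': at 1 (fail-walked)
pos 27 'a': at 2  ** P0@[26:27]
pos 28 'a': at 6 (fail-walked)
pos 29 'b': at 4 (fail-walked)
pos 30 'a': at 5  ** P0@[29:30],P1@[28:30]
pos 31 'a': at 6 (fail-walked)
pos 32 'a': at 6 (fail-walked)
pos 33 'b': at 4 (fail-walked)
pos 34 'a': at 5  ** P0@[33:34],P1@[32:34]
pos 35 'a': at 6 (fail-walked)
pos 36 'b': at 4 (fail-walked)
pos 37 'a': at 5  ** P0@[36:37],P1@[35:37]
pos 38 'c': at 0 (fail-walked)
pos 39 'a': at 3
pos 40 'a': at 6

Matches: [[4,0],[4,1],[6,0],[6,1],[8,0],[8,1],[14,2],[18,0],[18,1],[20,0],[20,1],[25,2],[27,0],[30,0],[30,1],[34,0],[34,1],[37,0],[37,1]]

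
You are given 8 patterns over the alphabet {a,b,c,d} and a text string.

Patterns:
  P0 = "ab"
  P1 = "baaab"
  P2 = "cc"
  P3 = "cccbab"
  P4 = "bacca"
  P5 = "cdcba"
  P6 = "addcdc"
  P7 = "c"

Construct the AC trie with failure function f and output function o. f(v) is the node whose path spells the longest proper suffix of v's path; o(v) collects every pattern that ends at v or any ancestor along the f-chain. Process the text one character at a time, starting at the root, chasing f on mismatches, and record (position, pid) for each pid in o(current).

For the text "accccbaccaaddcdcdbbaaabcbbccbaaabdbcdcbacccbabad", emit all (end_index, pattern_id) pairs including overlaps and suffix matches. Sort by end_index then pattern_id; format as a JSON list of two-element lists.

Build automaton:
Trie (insert patterns):
  0='ε' goto a→1 b→3 c→8
  1='a' goto b→2 d→21
  2='ab' goto ·  ←P0
  3='b' goto a→4
  4='ba' goto a→5 c→14
  5='baa' goto a→6
  6='baaa' goto b→7
  7='baaab' goto ·  ←P1
  8='c' goto c→9 d→17  ←P7
  9='cc' goto c→10  ←P2
  10='ccc' goto b→11
  11='cccb' goto a→12
  12='cccba' goto b→13
  13='cccbab' goto ·  ←P3
  14='bac' goto c→15
  15='bacc' goto a→16
  16='bacca' goto ·  ←P4
  17='cd' goto c→18
  18='cdc' goto b→19
  19='cdcb' goto a→20
  20='cdcba' goto ·  ←P5
  21='ad' goto d→22
  22='add' goto c→23
  23='addc' goto d→24
  24='addcd' goto c→25
  25='addcdc' goto ·  ←P6

Failure links (BFS by depth):
  fail(1) 'a': from fail(0)=0 chase 'a': 0 ⇒ 0;  out=∅∪out(0)=∅
  fail(3) 'b': from fail(0)=0 chase 'b': 0 ⇒ 0;  out=∅∪out(0)=∅
  fail(8) 'c': from fail(0)=0 chase 'c': 0 ⇒ 0;  out={7}∪out(0)={7}
  fail(2) 'ab': from fail(1)=0 chase 'b': 0 ⇒ 3;  out={0}∪out(3)={0}
  fail(4) 'ba': from fail(3)=0 chase 'a': 0 ⇒ 1;  out=∅∪out(1)=∅
  fail(9) 'cc': from fail(8)=0 chase 'c': 0 ⇒ 8;  out={2}∪out(8)={2,7}
  fail(17) 'cd': from fail(8)=0 chase 'd': 0 ⇒ 0;  out=∅∪out(0)=∅
  fail(21) 'ad': from fail(1)=0 chase 'd': 0 ⇒ 0;  out=∅∪out(0)=∅
  fail(5) 'baa': from fail(4)=1 chase 'a': 1→0 ⇒ 1;  out=∅∪out(1)=∅
  fail(10) 'ccc': from fail(9)=8 chase 'c': 8 ⇒ 9;  out=∅∪out(9)={2,7}
  fail(14) 'bac': from fail(4)=1 chase 'c': 1→0 ⇒ 8;  out=∅∪out(8)={7}
  fail(18) 'cdc': from fail(17)=0 chase 'c': 0 ⇒ 8;  out=∅∪out(8)={7}
  fail(22) 'add': from fail(21)=0 chase 'd': 0 ⇒ 0;  out=∅∪out(0)=∅
  fail(6) 'baaa': from fail(5)=1 chase 'a': 1→0 ⇒ 1;  out=∅∪out(1)=∅
  fail(11) 'cccb': from fail(10)=9 chase 'b': 9→8→0 ⇒ 3;  out=∅∪out(3)=∅
  fail(15) 'bacc': from fail(14)=8 chase 'c': 8 ⇒ 9;  out=∅∪out(9)={2,7}
  fail(19) 'cdcb': from fail(18)=8 chase 'b': 8→0 ⇒ 3;  out=∅∪out(3)=∅
  fail(23) 'addc': from fail(22)=0 chase 'c': 0 ⇒ 8;  out=∅∪out(8)={7}
  fail(7) 'baaab': from fail(6)=1 chase 'b': 1 ⇒ 2;  out={1}∪out(2)={0,1}
  fail(12) 'cccba': from fail(11)=3 chase 'a': 3 ⇒ 4;  out=∅∪out(4)=∅
  fail(16) 'bacca': from fail(15)=9 chase 'a': 9→8→0 ⇒ 1;  out={4}∪out(1)={4}
  fail(20) 'cdcba': from fail(19)=3 chase 'a': 3 ⇒ 4;  out={5}∪out(4)={5}
  fail(24) 'addcd': from fail(23)=8 chase 'd': 8 ⇒ 17;  out=∅∪out(17)=∅
  fail(13) 'cccbab': from fail(12)=4 chase 'b': 4→1 ⇒ 2;  out={3}∪out(2)={0,3}
  fail(25) 'addcdc': from fail(24)=17 chase 'c': 17 ⇒ 18;  out={6}∪out(18)={6,7}

Run:
i=0 'a': node 0→1
i=1 'c': node 1→8 (via fail)  emit P7@[1:1]
i=2 'c': node 8→9  emit P2@[1:2],P7@[2:2]
i=3 'c': node 9→10  emit P2@[2:3],P7@[3:3]
i=4 'c': node 10→10 (via fail)  emit P2@[3:4],P7@[4:4]
i=5 'b': node 10→11
i=6 'a': node 11→12
i=7 'c': node 12→14 (via fail)  emit P7@[7:7]
i=8 'c': node 14→15  emit P2@[7:8],P7@[8:8]
i=9 'a': node 15→16  emit P4@[5:9]
i=10 'a': node 16→1 (via fail)
i=11 'd': node 1→21
i=12 'd': node 21→22
i=13 'c': node 22→23  emit P7@[13:13]
i=14 'd': node 23→24
i=15 'c': node 24→25  emit P6@[10:15],P7@[15:15]
i=16 'd': node 25→17 (via fail)
i=17 'b': node 17→3 (via fail)
i=18 'b': node 3→3 (via fail)
i=19 'a': node 3→4
i=20 'a': node 4→5
i=21 'a': node 5→6
i=22 'b': node 6→7  emit P0@[21:22],P1@[18:22]
i=23 'c': node 7→8 (via fail)  emit P7@[23:23]
i=24 'b': node 8→3 (via fail)
i=25 'b': node 3→3 (via fail)
i=26 'c': node 3→8 (via fail)  emit P7@[26:26]
i=27 'c': node 8→9  emit P2@[26:27],P7@[27:27]
i=28 'b': node 9→3 (via fail)
i=29 'a': node 3→4
i=30 'a': node 4→5
i=31 'a': node 5→6
i=32 'b': node 6→7  emit P0@[31:32],P1@[28:32]
i=33 'd': node 7→0 (via fail)
i=34 'b': node 0→3
i=35 'c': node 3→8 (via fail)  emit P7@[35:35]
i=36 'd': node 8→17
i=37 'c': node 17→18  emit P7@[37:37]
i=38 'b': node 18→19
i=39 'a': node 19→20  emit P5@[35:39]
i=40 'c': node 20→14 (via fail)  emit P7@[40:40]
i=41 'c': node 14→15  emit P2@[40:41],P7@[41:41]
i=42 'c': node 15→10 (via fail)  emit P2@[41:42],P7@[42:42]
i=43 'b': node 10→11
i=44 'a': node 11→12
i=45 'b': node 12→13  emit P0@[44:45],P3@[40:45]
i=46 'a': node 13→4 (via fail)
i=47 'd': node 4→21 (via fail)

All matches (sorted): [[1,7],[2,2],[2,7],[3,2],[3,7],[4,2],[4,7],[7,7],[8,2],[8,7],[9,4],[13,7],[15,6],[15,7],[22,0],[22,1],[23,7],[26,7],[27,2],[27,7],[32,0],[32,1],[35,7],[37,7],[39,5],[40,7],[41,2],[41,7],[42,2],[42,7],[45,0],[45,3]]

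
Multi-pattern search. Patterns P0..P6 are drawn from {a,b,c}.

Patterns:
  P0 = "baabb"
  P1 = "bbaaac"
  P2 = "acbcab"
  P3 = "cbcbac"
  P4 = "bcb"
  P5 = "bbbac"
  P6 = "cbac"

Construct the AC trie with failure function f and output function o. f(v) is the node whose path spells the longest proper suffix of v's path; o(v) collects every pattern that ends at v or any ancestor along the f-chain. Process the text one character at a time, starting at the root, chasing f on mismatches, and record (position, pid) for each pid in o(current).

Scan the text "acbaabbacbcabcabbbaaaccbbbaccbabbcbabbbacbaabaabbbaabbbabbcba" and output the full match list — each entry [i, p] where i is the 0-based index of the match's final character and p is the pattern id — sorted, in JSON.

Build:
Trie (insert patterns):
  0='ε' goto a→11 b→1 c→17
  1='b' goto a→2 b→6 c→23
  2='ba' goto a→3
  3='baa' goto b→4
  4='baab' goto b→5
  5='baabb' goto ·  ←P0
  6='bb' goto a→7 b→25
  7='bba' goto a→8
  8='bbaa' goto a→9
  9='bbaaa' goto c→10
  10='bbaaac' goto ·  ←P1
  11='a' goto c→12
  12='ac' goto b→13
  13='acb' goto c→14
  14='acbc' goto a→15
  15='acbca' goto b→16
  16='acbcab' goto ·  ←P2
  17='c' goto b→18
  18='cb' goto a→28 c→19
  19='cbc' goto b→20
  20='cbcb' goto a→21
  21='cbcba' goto c→22
  22='cbcbac' goto ·  ←P3
  23='bc' goto b→24
  24='bcb' goto ·  ←P4
  25='bbb' goto a→26
  26='bbba' goto c→27
  27='bbbac' goto ·  ←P5
  28='cba' goto c→29
  29='cbac' goto ·  ←P6

Failure links (BFS by depth):
  fail(1) 'b': from fail(0)=0 chase 'b': 0 ⇒ 0;  out=∅∪out(0)=∅
  fail(11) 'a': from fail(0)=0 chase 'a': 0 ⇒ 0;  out=∅∪out(0)=∅
  fail(17) 'c': from fail(0)=0 chase 'c': 0 ⇒ 0;  out=∅∪out(0)=∅
  fail(2) 'ba': from fail(1)=0 chase 'a': 0 ⇒ 11;  out=∅∪out(11)=∅
  fail(6) 'bb': from fail(1)=0 chase 'b': 0 ⇒ 1;  out=∅∪out(1)=∅
  fail(12) 'ac': from fail(11)=0 chase 'c': 0 ⇒ 17;  out=∅∪out(17)=∅
  fail(18) 'cb': from fail(17)=0 chase 'b': 0 ⇒ 1;  out=∅∪out(1)=∅
  fail(23) 'bc': from fail(1)=0 chase 'c': 0 ⇒ 17;  out=∅∪out(17)=∅
  fail(3) 'baa': from fail(2)=11 chase 'a': 11→0 ⇒ 11;  out=∅∪out(11)=∅
  fail(7) 'bba': from fail(6)=1 chase 'a': 1 ⇒ 2;  out=∅∪out(2)=∅
  fail(13) 'acb': from fail(12)=17 chase 'b': 17 ⇒ 18;  out=∅∪out(18)=∅
  fail(19) 'cbc': from fail(18)=1 chase 'c': 1 ⇒ 23;  out=∅∪out(23)=∅
  fail(24) 'bcb': from fail(23)=17 chase 'b': 17 ⇒ 18;  out={4}∪out(18)={4}
  fail(25) 'bbb': from fail(6)=1 chase 'b': 1 ⇒ 6;  out=∅∪out(6)=∅
  fail(28) 'cba': from fail(18)=1 chase 'a': 1 ⇒ 2;  out=∅∪out(2)=∅
  fail(4) 'baab': from fail(3)=11 chase 'b': 11→0 ⇒ 1;  out=∅∪out(1)=∅
  fail(8) 'bbaa': from fail(7)=2 chase 'a': 2 ⇒ 3;  out=∅∪out(3)=∅
  fail(14) 'acbc': from fail(13)=18 chase 'c': 18 ⇒ 19;  out=∅∪out(19)=∅
  fail(20) 'cbcb': from fail(19)=23 chase 'b': 23 ⇒ 24;  out=∅∪out(24)={4}
  fail(26) 'bbba': from fail(25)=6 chase 'a': 6 ⇒ 7;  out=∅∪out(7)=∅
  fail(29) 'cbac': from fail(28)=2 chase 'c': 2→11 ⇒ 12;  out={6}∪out(12)={6}
  fail(5) 'baabb': from fail(4)=1 chase 'b': 1 ⇒ 6;  out={0}∪out(6)={0}
  fail(9) 'bbaaa': from fail(8)=3 chase 'a': 3→11→0 ⇒ 11;  out=∅∪out(11)=∅
  fail(15) 'acbca': from fail(14)=19 chase 'a': 19→23→17→0 ⇒ 11;  out=∅∪out(11)=∅
  fail(21) 'cbcba': from fail(20)=24 chase 'a': 24→18 ⇒ 28;  out=∅∪out(28)=∅
  fail(27) 'bbbac': from fail(26)=7 chase 'c': 7→2→11 ⇒ 12;  out={5}∪out(12)={5}
  fail(10) 'bbaaac': from fail(9)=11 chase 'c': 11 ⇒ 12;  out={1}∪out(12)={1}
  fail(16) 'acbcab': from fail(15)=11 chase 'b': 11→0 ⇒ 1;  out={2}∪out(1)={2}
  fail(22) 'cbcbac': from fail(21)=28 chase 'c': 28 ⇒ 29;  out={3}∪out(29)={3,6}

Run:
pos 0 'a': at 11
pos 1 'c': at 12
pos 2 'b': at 13
pos 3 'a': at 28 (via fail)
pos 4 'a': at 3 (via fail)
pos 5 'b': at 4
pos 6 'b': at 5  emit P0@[2:6]
pos 7 'a': at 7 (via fail)
pos 8 'c': at 12 (via fail)
pos 9 'b': at 13
pos 10 'c': at 14
pos 11 'a': at 15
pos 12 'b': at 16  emit P2@[7:12]
pos 13 'c': at 23 (via fail)
pos 14 'a': at 11 (via fail)
pos 15 'b': at 1 (via fail)
pos 16 'b': at 6
pos 17 'b': at 25
pos 18 'a': at 26
pos 19 'a': at 8 (via fail)
pos 20 'a': at 9
pos 21 'c': at 10  emit P1@[16:21]
pos 22 'c': at 17 (via fail)
pos 23 'b': at 18
pos 24 'b': at 6 (via fail)
pos 25 'b': at 25
pos 26 'a': at 26
pos 27 'c': at 27  emit P5@[23:27]
pos 28 'c': at 17 (via fail)
pos 29 'b': at 18
pos 30 'a': at 28
pos 31 'b': at 1 (via fail)
pos 32 'b': at 6
pos 33 'c': at 23 (via fail)
pos 34 'b': at 24  emit P4@[32:34]
pos 35 'a': at 28 (via fail)
pos 36 'b': at 1 (via fail)
pos 37 'b': at 6
pos 38 'b': at 25
pos 39 'a': at 26
pos 40 'c': at 27  emit P5@[36:40]
pos 41 'b': at 13 (via fail)
pos 42 'a': at 28 (via fail)
pos 43 'a': at 3 (via fail)
pos 44 'b': at 4
pos 45 'a': at 2 (via fail)
pos 46 'a': at 3
pos 47 'b': at 4
pos 48 'b': at 5  emit P0@[44:48]
pos 49 'b': at 25 (via fail)
pos 50 'a': at 26
pos 51 'a': at 8 (via fail)
pos 52 'b': at 4 (via fail)
pos 53 'b': at 5  emit P0@[49:53]
pos 54 'b': at 25 (via fail)
pos 55 'a': at 26
pos 56 'b': at 1 (via fail)
pos 57 'b': at 6
pos 58 'c': at 23 (via fail)
pos 59 'b': at 24  emit P4@[57:59]
pos 60 'a': at 28 (via fail)

Result: [[6,0],[12,2],[21,1],[27,5],[34,4],[40,5],[48,0],[53,0],[59,4]]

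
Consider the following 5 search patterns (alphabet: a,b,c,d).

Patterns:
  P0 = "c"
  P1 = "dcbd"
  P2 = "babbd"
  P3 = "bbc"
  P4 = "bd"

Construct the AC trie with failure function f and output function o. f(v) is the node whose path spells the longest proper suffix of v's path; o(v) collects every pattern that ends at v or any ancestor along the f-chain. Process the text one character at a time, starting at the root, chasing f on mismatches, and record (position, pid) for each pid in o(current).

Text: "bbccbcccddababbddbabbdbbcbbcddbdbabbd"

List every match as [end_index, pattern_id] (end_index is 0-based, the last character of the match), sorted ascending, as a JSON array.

Build automaton:
Trie (insert patterns):
  n0 'ε': b→6 c→1 d→2
  n1 'c': ·  [P0 ends]
  n2 'd': c→3
  n3 'dc': b→4
  n4 'dcb': d→5
  n5 'dcbd': ·  [P1 ends]
  n6 'b': a→7 b→11 d→13
  n7 'ba': b→8
  n8 'bab': b→9
  n9 'babb': d→10
  n10 'babbd': ·  [P2 ends]
  n11 'bb': c→12
  n12 'bbc': ·  [P3 ends]
  n13 'bd': ·  [P4 ends]

BFS fail/out derivation:
  fail(1) 'c': from fail(0)=0 chase 'c': 0 ⇒ 0;  out={0}∪out(0)={0}
  fail(2) 'd': from fail(0)=0 chase 'd': 0 ⇒ 0;  out=∅∪out(0)=∅
  fail(6) 'b': from fail(0)=0 chase 'b': 0 ⇒ 0;  out=∅∪out(0)=∅
  fail(3) 'dc': from fail(2)=0 chase 'c': 0 ⇒ 1;  out=∅∪out(1)={0}
  fail(7) 'ba': from fail(6)=0 chase 'a': 0 ⇒ 0;  out=∅∪out(0)=∅
  fail(11) 'bb': from fail(6)=0 chase 'b': 0 ⇒ 6;  out=∅∪out(6)=∅
  fail(13) 'bd': from fail(6)=0 chase 'd': 0 ⇒ 2;  out={4}∪out(2)={4}
  fail(4) 'dcb': from fail(3)=1 chase 'b': 1→0 ⇒ 6;  out=∅∪out(6)=∅
  fail(8) 'bab': from fail(7)=0 chase 'b': 0 ⇒ 6;  out=∅∪out(6)=∅
  fail(12) 'bbc': from fail(11)=6 chase 'c': 6→0 ⇒ 1;  out={3}∪out(1)={0,3}
  fail(5) 'dcbd': from fail(4)=6 chase 'd': 6 ⇒ 13;  out={1}∪out(13)={1,4}
  fail(9) 'babb': from fail(8)=6 chase 'b': 6 ⇒ 11;  out=∅∪out(11)=∅
  fail(10) 'babbd': from fail(9)=11 chase 'd': 11→6 ⇒ 13;  out={2}∪out(13)={2,4}

Scan:
[0] read 'b'  n0⇒n6
[1] read 'b'  n6⇒n11
[2] read 'c'  n11⇒n12  → match P0@[2:2],P3@[0:2]
[3] read 'c'  n12⇒n1 ·f  → match P0@[3:3]
[4] read 'b'  n1⇒n6 ·f
[5] read 'c'  n6⇒n1 ·f  → match P0@[5:5]
[6] read 'c'  n1⇒n1 ·f  → match P0@[6:6]
[7] read 'c'  n1⇒n1 ·f  → match P0@[7:7]
[8] read 'd'  n1⇒n2 ·f
[9] read 'd'  n2⇒n2 ·f
[10] read 'a'  n2⇒n0 ·f
[11] read 'b'  n0⇒n6
[12] read 'a'  n6⇒n7
[13] read 'b'  n7⇒n8
[14] read 'b'  n8⇒n9
[15] read 'd'  n9⇒n10  → match P2@[11:15],P4@[14:15]
[16] read 'd'  n10⇒n2 ·f
[17] read 'b'  n2⇒n6 ·f
[18] read 'a'  n6⇒n7
[19] read 'b'  n7⇒n8
[20] read 'b'  n8⇒n9
[21] read 'd'  n9⇒n10  → match P2@[17:21],P4@[20:21]
[22] read 'b'  n10⇒n6 ·f
[23] read 'b'  n6⇒n11
[24] read 'c'  n11⇒n12  → match P0@[24:24],P3@[22:24]
[25] read 'b'  n12⇒n6 ·f
[26] read 'b'  n6⇒n11
[27] read 'c'  n11⇒n12  → match P0@[27:27],P3@[25:27]
[28] read 'd'  n12⇒n2 ·f
[29] read 'd'  n2⇒n2 ·f
[30] read 'b'  n2⇒n6 ·f
[31] read 'd'  n6⇒n13  → match P4@[30:31]
[32] read 'b'  n13⇒n6 ·f
[33] read 'a'  n6⇒n7
[34] read 'b'  n7⇒n8
[35] read 'b'  n8⇒n9
[36] read 'd'  n9⇒n10  → match P2@[32:36],P4@[35:36]

Matches: [[2,0],[2,3],[3,0],[5,0],[6,0],[7,0],[15,2],[15,4],[21,2],[21,4],[24,0],[24,3],[27,0],[27,3],[31,4],[36,2],[36,4]]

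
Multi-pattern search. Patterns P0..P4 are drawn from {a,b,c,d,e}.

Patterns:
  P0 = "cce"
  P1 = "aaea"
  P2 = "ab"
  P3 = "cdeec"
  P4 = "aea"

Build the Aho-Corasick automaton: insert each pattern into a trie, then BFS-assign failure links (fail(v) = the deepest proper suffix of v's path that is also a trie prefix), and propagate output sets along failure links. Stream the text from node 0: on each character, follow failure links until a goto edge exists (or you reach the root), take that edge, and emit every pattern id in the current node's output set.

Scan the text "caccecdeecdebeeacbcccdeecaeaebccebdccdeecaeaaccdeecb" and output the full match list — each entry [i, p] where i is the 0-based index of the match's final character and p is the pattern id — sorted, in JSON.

Build:
Trie nodes:
  n0 'ε': a→4 c→1
  n1 'c': c→2 d→9
  n2 'cc': e→3
  n3 'cce': ·  [P0 ends]
  n4 'a': a→5 b→8 e→13
  n5 'aa': e→6
  n6 'aae': a→7
  n7 'aaea': ·  [P1 ends]
  n8 'ab': ·  [P2 ends]
  n9 'cd': e→10
  n10 'cde': e→11
  n11 'cdee': c→12
  n12 'cdeec': ·  [P3 ends]
  n13 'ae': a→14
  n14 'aea': ·  [P4 ends]

BFS fail/out derivation:
  n1('c'): parent n0 fail=0; on 'c' 0 → fail=0;  out ∅∪∅=∅
  n4('a'): parent n0 fail=0; on 'a' 0 → fail=0;  out ∅∪∅=∅
  n2('cc'): parent n1 fail=0; on 'c' 0 → fail=1;  out ∅∪∅=∅
  n5('aa'): parent n4 fail=0; on 'a' 0 → fail=4;  out ∅∪∅=∅
  n8('ab'): parent n4 fail=0; on 'b' 0 → fail=0;  out {2}∪∅={2}
  n9('cd'): parent n1 fail=0; on 'd' 0 → fail=0;  out ∅∪∅=∅
  n13('ae'): parent n4 fail=0; on 'e' 0 → fail=0;  out ∅∪∅=∅
  n3('cce'): parent n2 fail=1; on 'e' 1→0 → fail=0;  out {0}∪∅={0}
  n6('aae'): parent n5 fail=4; on 'e' 4 → fail=13;  out ∅∪∅=∅
  n10('cde'): parent n9 fail=0; on 'e' 0 → fail=0;  out ∅∪∅=∅
  n14('aea'): parent n13 fail=0; on 'a' 0 → fail=4;  out {4}∪∅={4}
  n7('aaea'): parent n6 fail=13; on 'a' 13 → fail=14;  out {1}∪{4}={1,4}
  n11('cdee'): parent n10 fail=0; on 'e' 0 → fail=0;  out ∅∪∅=∅
  n12('cdeec'): parent n11 fail=0; on 'c' 0 → fail=1;  out {3}∪∅={3}

Scan:
[0] read 'c'  n0⇒n1
[1] read 'a'  n1⇒n4 ·f
[2] read 'c'  n4⇒n1 ·f
[3] read 'c'  n1⇒n2
[4] read 'e'  n2⇒n3  → match P0@[2:4]
[5] read 'c'  n3⇒n1 ·f
[6] read 'd'  n1⇒n9
[7] read 'e'  n9⇒n10
[8] read 'e'  n10⇒n11
[9] read 'c'  n11⇒n12  → match P3@[5:9]
[10] read 'd'  n12⇒n9 ·f
[11] read 'e'  n9⇒n10
[12] read 'b'  n10⇒n0 ·f
[13] read 'e'  n0⇒n0
[14] read 'e'  n0⇒n0
[15] read 'a'  n0⇒n4
[16] read 'c'  n4⇒n1 ·f
[17] read 'b'  n1⇒n0 ·f
[18] read 'c'  n0⇒n1
[19] read 'c'  n1⇒n2
[20] read 'c'  n2⇒n2 ·f
[21] read 'd'  n2⇒n9 ·f
[22] read 'e'  n9⇒n10
[23] read 'e'  n10⇒n11
[24] read 'c'  n11⇒n12  → match P3@[20:24]
[25] read 'a'  n12⇒n4 ·f
[26] read 'e'  n4⇒n13
[27] read 'a'  n13⇒n14  → match P4@[25:27]
[28] read 'e'  n14⇒n13 ·f
[29] read 'b'  n13⇒n0 ·f
[30] read 'c'  n0⇒n1
[31] read 'c'  n1⇒n2
[32] read 'e'  n2⇒n3  → match P0@[30:32]
[33] read 'b'  n3⇒n0 ·f
[34] read 'd'  n0⇒n0
[35] read 'c'  n0⇒n1
[36] read 'c'  n1⇒n2
[37] read 'd'  n2⇒n9 ·f
[38] read 'e'  n9⇒n10
[39] read 'e'  n10⇒n11
[40] read 'c'  n11⇒n12  → match P3@[36:40]
[41] read 'a'  n12⇒n4 ·f
[42] read 'e'  n4⇒n13
[43] read 'a'  n13⇒n14  → match P4@[41:43]
[44] read 'a'  n14⇒n5 ·f
[45] read 'c'  n5⇒n1 ·f
[46] read 'c'  n1⇒n2
[47] read 'd'  n2⇒n9 ·f
[48] read 'e'  n9⇒n10
[49] read 'e'  n10⇒n11
[50] read 'c'  n11⇒n12  → match P3@[46:50]
[51] read 'b'  n12⇒n0 ·f

Matches: [[4,0],[9,3],[24,3],[27,4],[32,0],[40,3],[43,4],[50,3]]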